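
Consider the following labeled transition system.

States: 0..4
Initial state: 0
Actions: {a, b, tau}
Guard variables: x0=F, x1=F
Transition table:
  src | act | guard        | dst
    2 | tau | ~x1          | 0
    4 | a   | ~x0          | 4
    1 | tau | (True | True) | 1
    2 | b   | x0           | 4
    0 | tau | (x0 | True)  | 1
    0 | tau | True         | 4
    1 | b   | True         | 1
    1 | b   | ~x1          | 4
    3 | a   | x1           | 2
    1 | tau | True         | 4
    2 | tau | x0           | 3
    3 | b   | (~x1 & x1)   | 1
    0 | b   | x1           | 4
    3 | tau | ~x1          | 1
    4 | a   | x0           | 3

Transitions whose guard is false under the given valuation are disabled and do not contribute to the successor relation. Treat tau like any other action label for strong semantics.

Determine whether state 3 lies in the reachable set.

Answer: UNREACHABLE

Analysis:
9 transition(s) survive guard evaluation.
L0 = {0}
L1 = {1,4}  total {0,1,4}
R = {0,1,4}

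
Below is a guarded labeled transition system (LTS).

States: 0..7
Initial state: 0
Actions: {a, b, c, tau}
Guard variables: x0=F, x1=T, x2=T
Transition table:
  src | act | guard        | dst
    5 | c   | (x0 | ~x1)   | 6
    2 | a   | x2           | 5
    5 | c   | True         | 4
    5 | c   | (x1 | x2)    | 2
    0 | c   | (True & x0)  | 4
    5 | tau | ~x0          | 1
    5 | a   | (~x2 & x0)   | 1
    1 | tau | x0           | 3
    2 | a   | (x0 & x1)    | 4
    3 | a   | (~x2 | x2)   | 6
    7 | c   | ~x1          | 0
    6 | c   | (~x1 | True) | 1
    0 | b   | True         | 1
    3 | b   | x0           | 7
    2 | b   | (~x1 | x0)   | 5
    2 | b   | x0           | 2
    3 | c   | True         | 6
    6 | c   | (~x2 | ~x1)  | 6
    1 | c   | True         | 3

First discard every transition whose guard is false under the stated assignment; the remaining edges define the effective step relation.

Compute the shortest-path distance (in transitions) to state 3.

BFS to 3:
  L0 = {0}
  L1 = {1}
  L2 = {3}
3 enters at depth 2; path b·c

Answer: 2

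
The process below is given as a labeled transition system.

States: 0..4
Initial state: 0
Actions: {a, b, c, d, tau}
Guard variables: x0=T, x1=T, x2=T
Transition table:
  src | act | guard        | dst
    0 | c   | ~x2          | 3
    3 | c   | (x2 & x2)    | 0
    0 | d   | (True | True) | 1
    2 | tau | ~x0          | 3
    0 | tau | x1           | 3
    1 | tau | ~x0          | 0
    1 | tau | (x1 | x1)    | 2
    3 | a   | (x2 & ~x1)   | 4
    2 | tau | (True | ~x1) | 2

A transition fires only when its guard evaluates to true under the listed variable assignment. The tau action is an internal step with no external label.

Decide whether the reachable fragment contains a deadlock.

Answer: DEADLOCK-FREE

Trace:
Reachable = {0,1,2,3}
  0: d→1  tau→3  [2 out]
  1: tau→2  [1 out]
  2: tau→2  [1 out]
  3: c→0  [1 out]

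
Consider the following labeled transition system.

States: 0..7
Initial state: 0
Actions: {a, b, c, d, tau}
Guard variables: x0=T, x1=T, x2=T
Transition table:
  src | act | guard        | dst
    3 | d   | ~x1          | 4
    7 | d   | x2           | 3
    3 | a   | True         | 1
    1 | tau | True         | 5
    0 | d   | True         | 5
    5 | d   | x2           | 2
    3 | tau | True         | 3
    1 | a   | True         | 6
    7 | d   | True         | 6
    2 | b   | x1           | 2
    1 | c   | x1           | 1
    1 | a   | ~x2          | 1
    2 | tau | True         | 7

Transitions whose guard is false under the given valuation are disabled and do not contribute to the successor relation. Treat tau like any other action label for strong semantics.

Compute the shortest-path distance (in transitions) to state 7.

Breadth-first toward 7:
  Layer 0: {0}
  Layer 1: {5}
  Layer 2: {2}
  Layer 3: {7}
depth(7)=3, e.g. d·d·tau

Answer: 3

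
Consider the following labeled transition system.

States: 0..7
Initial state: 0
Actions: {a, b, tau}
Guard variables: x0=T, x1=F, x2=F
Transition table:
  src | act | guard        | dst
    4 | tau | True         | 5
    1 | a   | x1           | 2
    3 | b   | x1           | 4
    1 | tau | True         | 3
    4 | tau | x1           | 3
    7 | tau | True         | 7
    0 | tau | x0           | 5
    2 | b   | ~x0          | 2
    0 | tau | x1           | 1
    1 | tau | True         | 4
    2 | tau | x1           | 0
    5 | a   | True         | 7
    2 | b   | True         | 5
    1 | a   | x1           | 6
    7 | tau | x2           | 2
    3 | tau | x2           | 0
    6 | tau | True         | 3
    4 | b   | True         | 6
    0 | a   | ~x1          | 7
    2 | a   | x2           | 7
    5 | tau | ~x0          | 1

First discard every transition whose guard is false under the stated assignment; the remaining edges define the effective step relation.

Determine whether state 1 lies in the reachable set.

Answer: UNREACHABLE

Working:
After dropping false guards: 10 live edges.
Layer 0: {0}
Layer 1: {5,7}  total {0,5,7}
Reachable = {0,5,7}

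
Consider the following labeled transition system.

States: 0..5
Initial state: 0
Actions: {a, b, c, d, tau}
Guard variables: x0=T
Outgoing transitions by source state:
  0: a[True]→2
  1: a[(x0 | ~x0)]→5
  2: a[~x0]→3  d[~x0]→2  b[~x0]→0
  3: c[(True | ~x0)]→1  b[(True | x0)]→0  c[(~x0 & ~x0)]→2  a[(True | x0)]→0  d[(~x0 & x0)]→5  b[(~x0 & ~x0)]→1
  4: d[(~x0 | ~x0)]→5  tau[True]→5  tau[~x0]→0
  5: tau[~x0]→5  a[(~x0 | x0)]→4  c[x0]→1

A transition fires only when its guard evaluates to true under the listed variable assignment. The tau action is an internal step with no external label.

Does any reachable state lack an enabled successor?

Answer: DEADLOCK at state 2

Trace:
R = {0,2}
  0: a→2  [1 exit(s)]
  2: ∅  [no exit]
trace reaching 2: a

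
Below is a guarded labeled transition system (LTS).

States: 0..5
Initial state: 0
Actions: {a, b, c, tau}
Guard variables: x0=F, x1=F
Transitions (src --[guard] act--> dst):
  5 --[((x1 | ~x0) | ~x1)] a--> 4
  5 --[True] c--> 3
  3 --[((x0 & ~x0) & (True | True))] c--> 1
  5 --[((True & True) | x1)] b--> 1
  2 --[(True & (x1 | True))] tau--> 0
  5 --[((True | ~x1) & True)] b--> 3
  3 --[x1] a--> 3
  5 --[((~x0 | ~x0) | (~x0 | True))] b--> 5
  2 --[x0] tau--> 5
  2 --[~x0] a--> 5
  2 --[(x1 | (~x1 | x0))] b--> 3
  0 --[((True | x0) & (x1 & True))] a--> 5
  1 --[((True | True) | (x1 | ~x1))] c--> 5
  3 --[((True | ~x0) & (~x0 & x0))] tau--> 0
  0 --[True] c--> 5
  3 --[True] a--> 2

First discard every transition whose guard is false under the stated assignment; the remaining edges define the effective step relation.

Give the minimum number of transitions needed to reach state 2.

Answer: 3

Trace:
Layered search for 2:
  L0 = {0}
  L1 = {5}
  L2 = {1,3,4}
  L3 = {2}
depth(2)=3, e.g. c·b·a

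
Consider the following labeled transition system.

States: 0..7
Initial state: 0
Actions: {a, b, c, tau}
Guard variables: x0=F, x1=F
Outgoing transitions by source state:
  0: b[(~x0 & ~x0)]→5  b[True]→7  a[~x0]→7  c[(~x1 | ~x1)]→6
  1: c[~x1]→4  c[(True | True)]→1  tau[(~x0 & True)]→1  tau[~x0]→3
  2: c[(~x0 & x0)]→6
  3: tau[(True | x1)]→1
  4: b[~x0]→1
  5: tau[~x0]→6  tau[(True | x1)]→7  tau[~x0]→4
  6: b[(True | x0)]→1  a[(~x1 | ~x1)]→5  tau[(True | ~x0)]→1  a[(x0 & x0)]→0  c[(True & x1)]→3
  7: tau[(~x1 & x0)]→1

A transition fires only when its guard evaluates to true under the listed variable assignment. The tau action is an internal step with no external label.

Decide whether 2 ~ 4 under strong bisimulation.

Answer: NOT BISIMILAR

Trace:
Refine partition for ~:
  round 0: {{0,1,2,3,4,5,6,7}}
  round 1: {{0},{1},{2,7},{3,5},{4},{6}}
  round 2: {{0},{1},{2,7},{3},{4},{5},{6}}
Fixed point at round 3; 7 class(es).
class of 2: {2,7}; class of 4: {4}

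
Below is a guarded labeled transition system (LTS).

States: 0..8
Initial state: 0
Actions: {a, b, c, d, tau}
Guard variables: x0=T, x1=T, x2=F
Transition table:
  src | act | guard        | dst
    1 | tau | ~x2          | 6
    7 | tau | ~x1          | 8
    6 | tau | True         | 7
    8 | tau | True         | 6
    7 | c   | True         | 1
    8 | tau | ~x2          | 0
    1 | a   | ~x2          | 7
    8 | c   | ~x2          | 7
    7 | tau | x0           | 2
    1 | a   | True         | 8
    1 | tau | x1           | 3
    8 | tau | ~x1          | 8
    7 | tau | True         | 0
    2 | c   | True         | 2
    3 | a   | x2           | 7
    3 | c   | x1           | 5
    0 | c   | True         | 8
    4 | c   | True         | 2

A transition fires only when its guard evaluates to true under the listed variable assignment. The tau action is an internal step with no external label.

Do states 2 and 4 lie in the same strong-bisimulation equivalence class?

Answer: BISIMILAR

Working:
Compute ~ classes (split until stable):
  π0 = {{0,1,2,3,4,5,6,7,8}}
  π1 = {{0,2,3,4},{1},{5},{6},{7,8}}
  π2 = {{0},{1},{2,4},{3},{5},{6},{7},{8}}
Fixed point at round 3; 8 class(es).
[2]={2,4}  [4]={2,4}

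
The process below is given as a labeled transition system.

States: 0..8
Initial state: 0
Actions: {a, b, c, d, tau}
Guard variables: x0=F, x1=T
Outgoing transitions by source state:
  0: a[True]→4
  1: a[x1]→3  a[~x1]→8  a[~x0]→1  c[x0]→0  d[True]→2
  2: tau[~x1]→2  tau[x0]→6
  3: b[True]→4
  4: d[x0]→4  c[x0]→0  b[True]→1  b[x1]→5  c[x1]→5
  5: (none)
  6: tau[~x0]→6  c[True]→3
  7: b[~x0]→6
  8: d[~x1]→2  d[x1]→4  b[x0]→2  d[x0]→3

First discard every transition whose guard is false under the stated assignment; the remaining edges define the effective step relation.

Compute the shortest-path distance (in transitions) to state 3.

Breadth-first toward 3:
  depth 0: {0}
  depth 1: {4}
  depth 2: {1,5}
  depth 3: {2,3}
first hit 3 at d=3 via a·b·a

Answer: 3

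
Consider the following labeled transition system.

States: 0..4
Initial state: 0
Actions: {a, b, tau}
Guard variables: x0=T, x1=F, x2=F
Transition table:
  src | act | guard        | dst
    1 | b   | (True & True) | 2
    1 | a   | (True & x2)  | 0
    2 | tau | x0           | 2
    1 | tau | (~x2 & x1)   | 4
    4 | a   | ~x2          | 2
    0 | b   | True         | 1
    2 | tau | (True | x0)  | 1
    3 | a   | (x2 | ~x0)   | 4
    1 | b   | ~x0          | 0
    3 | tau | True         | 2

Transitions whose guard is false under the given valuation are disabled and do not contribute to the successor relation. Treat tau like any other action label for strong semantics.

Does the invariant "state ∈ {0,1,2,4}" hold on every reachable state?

Safe = {0,1,2,4}
R = {0,1,2}
  0: safe
  1: safe
  2: safe

Answer: INVARIANT HOLDS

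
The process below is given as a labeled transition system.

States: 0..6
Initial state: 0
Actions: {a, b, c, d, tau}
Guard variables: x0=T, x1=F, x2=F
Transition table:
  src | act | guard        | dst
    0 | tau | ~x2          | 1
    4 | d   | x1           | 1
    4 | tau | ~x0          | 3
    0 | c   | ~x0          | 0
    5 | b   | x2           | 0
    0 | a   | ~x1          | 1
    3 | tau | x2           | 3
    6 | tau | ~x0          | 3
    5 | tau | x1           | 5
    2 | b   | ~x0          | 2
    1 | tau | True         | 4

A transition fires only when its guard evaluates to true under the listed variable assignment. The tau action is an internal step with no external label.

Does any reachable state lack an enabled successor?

Answer: DEADLOCK at state 4

Working:
Reachable = {0,1,4}
  0: a→1  tau→1  [deg 2]
  1: tau→4  [deg 1]
  4: ∅  [no exit]
witness 4: tau·tau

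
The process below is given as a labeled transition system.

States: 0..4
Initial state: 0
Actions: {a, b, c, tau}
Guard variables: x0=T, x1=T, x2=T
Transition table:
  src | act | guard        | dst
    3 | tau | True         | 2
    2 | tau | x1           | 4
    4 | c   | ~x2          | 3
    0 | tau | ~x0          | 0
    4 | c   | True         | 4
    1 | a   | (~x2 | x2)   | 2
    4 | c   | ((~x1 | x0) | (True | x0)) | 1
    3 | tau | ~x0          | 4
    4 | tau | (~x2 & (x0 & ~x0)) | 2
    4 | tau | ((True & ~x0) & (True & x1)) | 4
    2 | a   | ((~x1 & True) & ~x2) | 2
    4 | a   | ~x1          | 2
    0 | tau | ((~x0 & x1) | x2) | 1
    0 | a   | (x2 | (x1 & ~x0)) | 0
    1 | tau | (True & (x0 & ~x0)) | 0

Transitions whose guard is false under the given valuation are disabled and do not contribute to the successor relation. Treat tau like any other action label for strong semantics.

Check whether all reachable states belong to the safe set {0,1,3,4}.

Safe = {0,1,3,4}
Reachable = {0,1,2,4}
  0: ok
  1: ok
  2: ✗ unsafe
  4: ok
reach 2 via tau·a — violates

Answer: INVARIANT VIOLATED at state 2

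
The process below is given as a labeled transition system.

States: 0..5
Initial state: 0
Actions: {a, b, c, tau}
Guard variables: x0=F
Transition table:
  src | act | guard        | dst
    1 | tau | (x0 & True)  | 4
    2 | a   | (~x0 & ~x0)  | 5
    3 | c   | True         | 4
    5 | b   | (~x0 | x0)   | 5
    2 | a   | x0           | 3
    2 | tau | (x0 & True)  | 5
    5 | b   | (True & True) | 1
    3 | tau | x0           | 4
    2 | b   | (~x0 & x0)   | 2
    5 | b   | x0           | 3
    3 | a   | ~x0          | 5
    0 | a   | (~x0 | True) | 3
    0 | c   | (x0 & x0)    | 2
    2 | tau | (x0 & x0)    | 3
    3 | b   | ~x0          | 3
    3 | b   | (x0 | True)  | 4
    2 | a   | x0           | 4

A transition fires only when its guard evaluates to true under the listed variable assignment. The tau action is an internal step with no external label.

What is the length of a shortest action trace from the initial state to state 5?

Answer: 2

Analysis:
Breadth-first toward 5:
  depth 0: {0}
  depth 1: {3}
  depth 2: {4,5}
first hit 5 at d=2 via a·a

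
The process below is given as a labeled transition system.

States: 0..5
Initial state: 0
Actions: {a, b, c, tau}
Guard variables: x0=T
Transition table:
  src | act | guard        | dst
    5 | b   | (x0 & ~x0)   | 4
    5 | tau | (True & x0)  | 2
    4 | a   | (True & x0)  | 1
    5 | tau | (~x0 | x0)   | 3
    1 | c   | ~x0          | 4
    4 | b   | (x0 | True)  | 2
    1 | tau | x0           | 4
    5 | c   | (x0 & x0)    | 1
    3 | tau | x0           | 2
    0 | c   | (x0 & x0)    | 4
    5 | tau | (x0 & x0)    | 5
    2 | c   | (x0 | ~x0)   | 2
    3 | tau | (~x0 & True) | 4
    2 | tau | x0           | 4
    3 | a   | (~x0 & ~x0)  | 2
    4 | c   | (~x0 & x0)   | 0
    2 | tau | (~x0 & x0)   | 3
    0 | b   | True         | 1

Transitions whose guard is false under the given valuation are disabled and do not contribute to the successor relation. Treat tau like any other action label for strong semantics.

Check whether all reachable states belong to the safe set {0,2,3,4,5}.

Answer: INVARIANT VIOLATED at state 1

Working:
Inv-set: {0,2,3,4,5}
Reach set: {0,1,2,4}
  0: safe
  1: ✗ unsafe
  2: safe
  4: safe
witness against invariant: b → 1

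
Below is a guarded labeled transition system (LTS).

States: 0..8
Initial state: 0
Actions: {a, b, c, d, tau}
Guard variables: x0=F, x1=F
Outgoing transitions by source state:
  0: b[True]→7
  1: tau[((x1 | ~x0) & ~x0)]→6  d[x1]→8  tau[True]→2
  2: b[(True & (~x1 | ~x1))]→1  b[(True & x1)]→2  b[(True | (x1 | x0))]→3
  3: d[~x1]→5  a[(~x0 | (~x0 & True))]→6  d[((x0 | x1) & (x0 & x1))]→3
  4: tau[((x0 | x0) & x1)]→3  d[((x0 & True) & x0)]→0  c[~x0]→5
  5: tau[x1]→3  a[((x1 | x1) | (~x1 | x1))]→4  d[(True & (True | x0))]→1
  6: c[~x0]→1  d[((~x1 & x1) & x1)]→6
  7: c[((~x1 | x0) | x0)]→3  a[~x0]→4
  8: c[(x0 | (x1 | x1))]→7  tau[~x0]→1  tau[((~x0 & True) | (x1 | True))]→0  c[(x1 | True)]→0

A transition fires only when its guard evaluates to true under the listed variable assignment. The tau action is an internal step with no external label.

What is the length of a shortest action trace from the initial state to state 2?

Answer: 5

Trace:
Breadth-first toward 2:
  Layer 0: {0}
  Layer 1: {7}
  Layer 2: {3,4}
  Layer 3: {5,6}
  Layer 4: {1}
  Layer 5: {2}
2 enters at depth 5; path b·a·c·d·tau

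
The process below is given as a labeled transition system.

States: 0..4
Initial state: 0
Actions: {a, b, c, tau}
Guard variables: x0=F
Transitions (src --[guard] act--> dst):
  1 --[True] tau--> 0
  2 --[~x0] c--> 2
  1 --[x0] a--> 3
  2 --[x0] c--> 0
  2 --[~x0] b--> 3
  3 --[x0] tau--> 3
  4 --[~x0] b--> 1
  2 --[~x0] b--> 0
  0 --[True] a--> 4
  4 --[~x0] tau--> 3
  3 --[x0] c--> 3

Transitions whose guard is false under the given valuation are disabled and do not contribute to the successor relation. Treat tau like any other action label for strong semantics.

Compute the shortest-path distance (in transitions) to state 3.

Answer: 2

Working:
Layered search for 3:
  depth 0: {0}
  depth 1: {4}
  depth 2: {1,3}
depth(3)=2, e.g. a·tau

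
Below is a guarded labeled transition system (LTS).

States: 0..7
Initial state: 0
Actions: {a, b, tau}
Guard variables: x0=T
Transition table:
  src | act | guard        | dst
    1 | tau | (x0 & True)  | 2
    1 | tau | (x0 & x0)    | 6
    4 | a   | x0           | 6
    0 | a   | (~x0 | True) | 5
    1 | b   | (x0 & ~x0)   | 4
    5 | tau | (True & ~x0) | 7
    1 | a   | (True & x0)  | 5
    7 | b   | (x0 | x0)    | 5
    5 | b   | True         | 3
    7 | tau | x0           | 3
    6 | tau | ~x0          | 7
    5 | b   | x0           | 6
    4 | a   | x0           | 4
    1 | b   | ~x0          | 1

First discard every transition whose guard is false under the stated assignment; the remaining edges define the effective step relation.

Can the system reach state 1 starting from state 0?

Guard filter leaves 10 enabled edge(s).
Layer 0: {0}
Layer 1: {5}  total {0,5}
Layer 2: {3,6}  total {0,3,5,6}
Reach set: {0,3,5,6}

Answer: UNREACHABLE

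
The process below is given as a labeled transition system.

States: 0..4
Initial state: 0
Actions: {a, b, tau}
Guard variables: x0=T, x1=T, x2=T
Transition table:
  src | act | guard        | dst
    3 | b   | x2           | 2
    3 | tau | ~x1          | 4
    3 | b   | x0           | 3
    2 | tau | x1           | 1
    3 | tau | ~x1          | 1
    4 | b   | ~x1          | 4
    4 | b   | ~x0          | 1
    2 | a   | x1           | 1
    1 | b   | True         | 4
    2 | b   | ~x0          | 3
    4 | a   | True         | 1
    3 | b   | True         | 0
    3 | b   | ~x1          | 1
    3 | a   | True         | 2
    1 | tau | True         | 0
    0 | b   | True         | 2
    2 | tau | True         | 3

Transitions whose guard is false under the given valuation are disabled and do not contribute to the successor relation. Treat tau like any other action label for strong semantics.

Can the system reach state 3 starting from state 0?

Answer: REACHABLE

Trace:
11 transition(s) survive guard evaluation.
depth 0: {0}
depth 1: {2}  cumulative {0,2}
depth 2: {1,3}  cumulative {0,1,2,3}
depth 3: {4}  cumulative {0,1,2,3,4}
Reach set: {0,1,2,3,4}
trace reaching 3: b·tau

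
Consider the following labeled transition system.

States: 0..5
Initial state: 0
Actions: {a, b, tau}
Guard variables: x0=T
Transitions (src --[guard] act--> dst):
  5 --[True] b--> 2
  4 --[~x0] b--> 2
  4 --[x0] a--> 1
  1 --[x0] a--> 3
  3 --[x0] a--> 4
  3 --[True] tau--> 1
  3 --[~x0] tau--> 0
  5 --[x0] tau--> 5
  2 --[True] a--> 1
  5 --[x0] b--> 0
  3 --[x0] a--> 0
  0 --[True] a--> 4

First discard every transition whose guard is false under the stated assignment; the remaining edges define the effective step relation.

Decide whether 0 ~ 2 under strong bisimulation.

Answer: NOT BISIMILAR

Analysis:
Compute ~ classes (split until stable):
  round 0: {{0,1,2,3,4,5}}
  round 1: {{0,1,2,4},{3},{5}}
  round 2: {{0,2,4},{1},{3},{5}}
  round 3: {{0},{1},{2,4},{3},{5}}
5 equivalence class(es) (converged in 4)
[0]={0}  [2]={2,4}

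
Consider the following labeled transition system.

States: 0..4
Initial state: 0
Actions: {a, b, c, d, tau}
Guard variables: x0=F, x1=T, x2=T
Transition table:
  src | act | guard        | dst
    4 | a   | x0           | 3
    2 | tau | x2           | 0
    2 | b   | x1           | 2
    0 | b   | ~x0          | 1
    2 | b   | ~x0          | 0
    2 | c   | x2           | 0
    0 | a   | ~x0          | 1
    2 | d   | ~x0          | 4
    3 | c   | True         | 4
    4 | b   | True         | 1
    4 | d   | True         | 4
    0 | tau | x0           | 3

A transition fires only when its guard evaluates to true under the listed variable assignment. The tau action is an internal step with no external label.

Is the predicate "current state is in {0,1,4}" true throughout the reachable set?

Answer: INVARIANT HOLDS

Working:
Allowed set {0,1,4}
Reachable = {0,1}
  0: ✓
  1: ✓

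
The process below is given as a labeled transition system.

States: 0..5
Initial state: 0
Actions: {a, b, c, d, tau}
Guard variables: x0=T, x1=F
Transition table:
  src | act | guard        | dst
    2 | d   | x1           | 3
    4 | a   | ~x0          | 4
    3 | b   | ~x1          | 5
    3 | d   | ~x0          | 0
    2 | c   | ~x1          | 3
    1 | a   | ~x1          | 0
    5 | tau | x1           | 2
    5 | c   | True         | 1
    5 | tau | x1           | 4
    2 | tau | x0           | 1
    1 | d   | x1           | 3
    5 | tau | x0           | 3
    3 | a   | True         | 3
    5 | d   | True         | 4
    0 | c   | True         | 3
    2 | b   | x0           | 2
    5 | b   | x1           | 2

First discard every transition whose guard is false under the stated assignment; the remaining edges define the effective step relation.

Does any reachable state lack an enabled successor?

R = {0,1,3,4,5}
  0: c→3  [1 exit(s)]
  1: a→0  [1 exit(s)]
  3: a→3  b→5  [2 exit(s)]
  4: ∅  [STUCK]
  5: c→1  d→4  tau→3  [3 exit(s)]
Path to 4: c·b·d

Answer: DEADLOCK at state 4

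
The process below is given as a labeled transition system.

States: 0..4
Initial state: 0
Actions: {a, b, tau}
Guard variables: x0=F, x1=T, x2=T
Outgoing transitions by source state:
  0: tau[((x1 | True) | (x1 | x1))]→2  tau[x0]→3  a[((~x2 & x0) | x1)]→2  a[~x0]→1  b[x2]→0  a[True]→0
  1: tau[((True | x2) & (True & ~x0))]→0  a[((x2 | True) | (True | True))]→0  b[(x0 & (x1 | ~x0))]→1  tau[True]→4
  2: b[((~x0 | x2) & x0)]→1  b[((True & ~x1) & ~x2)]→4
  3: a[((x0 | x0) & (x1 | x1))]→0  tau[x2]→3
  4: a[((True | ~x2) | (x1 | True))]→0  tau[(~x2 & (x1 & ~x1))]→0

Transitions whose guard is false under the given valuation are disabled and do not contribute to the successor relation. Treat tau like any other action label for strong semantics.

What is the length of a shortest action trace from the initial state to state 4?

BFS to 4:
  Layer 0: {0}
  Layer 1: {1,2}
  Layer 2: {4}
4 enters at depth 2; path a·tau

Answer: 2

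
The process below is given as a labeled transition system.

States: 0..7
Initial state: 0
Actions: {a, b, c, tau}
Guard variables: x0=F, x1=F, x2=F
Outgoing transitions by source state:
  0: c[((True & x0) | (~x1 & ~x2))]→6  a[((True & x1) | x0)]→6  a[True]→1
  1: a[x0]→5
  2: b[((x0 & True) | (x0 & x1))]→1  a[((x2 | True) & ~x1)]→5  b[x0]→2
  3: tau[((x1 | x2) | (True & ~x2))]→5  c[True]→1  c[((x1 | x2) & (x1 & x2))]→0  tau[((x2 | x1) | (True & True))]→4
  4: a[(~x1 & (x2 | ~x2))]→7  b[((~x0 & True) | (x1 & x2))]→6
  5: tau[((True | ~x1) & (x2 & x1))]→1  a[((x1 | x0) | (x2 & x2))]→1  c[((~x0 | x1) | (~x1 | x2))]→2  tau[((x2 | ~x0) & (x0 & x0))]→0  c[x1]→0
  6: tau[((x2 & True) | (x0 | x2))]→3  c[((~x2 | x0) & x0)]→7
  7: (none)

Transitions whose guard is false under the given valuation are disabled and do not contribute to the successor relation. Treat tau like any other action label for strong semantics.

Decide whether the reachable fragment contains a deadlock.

R = {0,1,6}
  0: a→1  c→6  [deg 2]
  1: ∅  [no exit]
  6: ∅  [no exit]
trace reaching 1: a

Answer: DEADLOCK at state 1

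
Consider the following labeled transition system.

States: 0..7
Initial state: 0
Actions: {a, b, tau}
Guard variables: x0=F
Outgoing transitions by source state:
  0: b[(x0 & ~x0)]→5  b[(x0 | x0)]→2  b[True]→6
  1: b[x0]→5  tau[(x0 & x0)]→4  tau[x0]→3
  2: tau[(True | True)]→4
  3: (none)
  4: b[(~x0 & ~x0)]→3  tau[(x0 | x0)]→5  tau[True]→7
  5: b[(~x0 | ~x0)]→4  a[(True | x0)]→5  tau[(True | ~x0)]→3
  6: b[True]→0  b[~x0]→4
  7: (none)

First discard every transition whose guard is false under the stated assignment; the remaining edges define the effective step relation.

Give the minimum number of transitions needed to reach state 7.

Answer: 3

Trace:
Breadth-first toward 7:
  Layer 0: {0}
  Layer 1: {6}
  Layer 2: {4}
  Layer 3: {3,7}
first hit 7 at d=3 via b·b·tau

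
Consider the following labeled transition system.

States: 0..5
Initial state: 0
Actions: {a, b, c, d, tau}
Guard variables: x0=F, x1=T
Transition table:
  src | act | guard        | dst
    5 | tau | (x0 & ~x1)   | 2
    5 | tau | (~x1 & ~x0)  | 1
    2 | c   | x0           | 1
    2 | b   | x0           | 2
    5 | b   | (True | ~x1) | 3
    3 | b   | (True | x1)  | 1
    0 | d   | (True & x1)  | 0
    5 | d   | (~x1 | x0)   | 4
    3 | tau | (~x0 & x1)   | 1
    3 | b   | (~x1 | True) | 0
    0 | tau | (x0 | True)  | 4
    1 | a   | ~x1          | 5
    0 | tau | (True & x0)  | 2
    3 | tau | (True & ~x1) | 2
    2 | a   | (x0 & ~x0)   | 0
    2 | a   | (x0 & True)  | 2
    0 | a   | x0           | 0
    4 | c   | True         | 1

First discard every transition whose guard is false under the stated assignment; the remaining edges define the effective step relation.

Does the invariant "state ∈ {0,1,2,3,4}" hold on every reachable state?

Answer: INVARIANT HOLDS

Working:
Safe = {0,1,2,3,4}
R = {0,1,4}
  0: ok
  1: ok
  4: ok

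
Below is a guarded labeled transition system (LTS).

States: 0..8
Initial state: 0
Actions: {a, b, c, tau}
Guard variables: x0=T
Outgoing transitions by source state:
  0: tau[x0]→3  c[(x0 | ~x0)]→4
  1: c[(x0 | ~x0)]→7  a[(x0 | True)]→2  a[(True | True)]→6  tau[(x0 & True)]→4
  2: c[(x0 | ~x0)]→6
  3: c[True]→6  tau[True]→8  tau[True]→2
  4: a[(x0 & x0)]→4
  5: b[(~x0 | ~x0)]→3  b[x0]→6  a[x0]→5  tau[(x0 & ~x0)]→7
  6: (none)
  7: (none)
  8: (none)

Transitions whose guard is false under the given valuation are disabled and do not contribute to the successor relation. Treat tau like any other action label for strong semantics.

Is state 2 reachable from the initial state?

After dropping false guards: 13 live edges.
depth 0: {0}
depth 1: {3,4}  cumulative {0,3,4}
depth 2: {2,6,8}  cumulative {0,2,3,4,6,8}
R = {0,2,3,4,6,8}
trace reaching 2: tau·tau

Answer: REACHABLE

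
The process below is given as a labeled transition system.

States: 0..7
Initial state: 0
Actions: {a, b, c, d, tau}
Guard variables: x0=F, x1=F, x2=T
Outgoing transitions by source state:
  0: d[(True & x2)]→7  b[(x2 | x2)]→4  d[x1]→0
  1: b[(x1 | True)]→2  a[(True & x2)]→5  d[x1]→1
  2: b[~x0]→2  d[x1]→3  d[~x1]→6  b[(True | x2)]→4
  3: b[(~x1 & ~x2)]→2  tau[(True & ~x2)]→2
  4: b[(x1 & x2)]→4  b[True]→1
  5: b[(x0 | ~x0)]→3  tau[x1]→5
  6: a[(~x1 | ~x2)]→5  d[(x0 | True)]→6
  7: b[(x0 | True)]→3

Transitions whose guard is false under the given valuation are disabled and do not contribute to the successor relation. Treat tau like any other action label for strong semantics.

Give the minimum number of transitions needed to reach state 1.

BFS to 1:
  L0 = {0}
  L1 = {4,7}
  L2 = {1,3}
depth(1)=2, e.g. b·b

Answer: 2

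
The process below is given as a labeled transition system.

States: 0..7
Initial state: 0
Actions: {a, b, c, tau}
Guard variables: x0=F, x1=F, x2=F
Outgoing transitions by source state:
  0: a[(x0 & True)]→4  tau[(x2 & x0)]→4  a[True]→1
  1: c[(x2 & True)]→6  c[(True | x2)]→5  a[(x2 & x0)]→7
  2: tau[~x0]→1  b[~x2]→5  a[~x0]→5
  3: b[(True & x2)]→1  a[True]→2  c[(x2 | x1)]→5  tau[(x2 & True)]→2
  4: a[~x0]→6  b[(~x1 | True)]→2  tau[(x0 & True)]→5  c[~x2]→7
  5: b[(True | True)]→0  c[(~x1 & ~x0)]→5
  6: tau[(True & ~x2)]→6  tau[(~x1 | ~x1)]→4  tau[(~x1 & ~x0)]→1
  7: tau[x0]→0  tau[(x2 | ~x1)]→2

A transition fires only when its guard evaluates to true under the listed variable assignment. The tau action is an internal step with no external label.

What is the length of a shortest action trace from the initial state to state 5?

Answer: 2

Working:
BFS to 5:
  Layer 0: {0}
  Layer 1: {1}
  Layer 2: {5}
depth(5)=2, e.g. a·c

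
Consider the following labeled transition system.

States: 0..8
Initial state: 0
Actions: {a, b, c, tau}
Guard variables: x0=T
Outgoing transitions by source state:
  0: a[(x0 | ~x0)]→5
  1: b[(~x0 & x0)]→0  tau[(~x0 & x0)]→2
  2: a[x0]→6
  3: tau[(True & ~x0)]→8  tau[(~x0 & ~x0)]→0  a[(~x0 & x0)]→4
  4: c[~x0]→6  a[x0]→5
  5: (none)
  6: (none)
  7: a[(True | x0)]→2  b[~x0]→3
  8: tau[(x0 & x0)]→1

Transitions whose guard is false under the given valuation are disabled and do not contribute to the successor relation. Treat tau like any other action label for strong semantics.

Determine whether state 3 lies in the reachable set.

After dropping false guards: 5 live edges.
L0 = {0}
L1 = {5}  total {0,5}
Reach set: {0,5}

Answer: UNREACHABLE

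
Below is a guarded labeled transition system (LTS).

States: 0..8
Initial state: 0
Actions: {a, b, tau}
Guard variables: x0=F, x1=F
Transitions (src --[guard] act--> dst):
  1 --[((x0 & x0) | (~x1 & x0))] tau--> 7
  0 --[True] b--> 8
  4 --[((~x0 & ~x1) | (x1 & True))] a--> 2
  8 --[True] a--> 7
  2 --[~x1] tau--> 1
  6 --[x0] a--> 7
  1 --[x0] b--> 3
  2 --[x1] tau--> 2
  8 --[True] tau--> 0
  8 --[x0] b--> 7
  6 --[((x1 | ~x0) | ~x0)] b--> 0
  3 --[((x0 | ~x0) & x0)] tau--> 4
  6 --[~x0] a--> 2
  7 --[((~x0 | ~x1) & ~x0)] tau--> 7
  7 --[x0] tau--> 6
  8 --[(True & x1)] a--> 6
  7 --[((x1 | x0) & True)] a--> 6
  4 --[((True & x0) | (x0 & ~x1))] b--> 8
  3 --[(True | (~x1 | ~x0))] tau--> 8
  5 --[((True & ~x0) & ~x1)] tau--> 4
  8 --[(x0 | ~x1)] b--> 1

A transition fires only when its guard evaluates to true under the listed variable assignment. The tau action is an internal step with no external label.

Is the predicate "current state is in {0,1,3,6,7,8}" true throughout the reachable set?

Answer: INVARIANT HOLDS

Analysis:
Safe = {0,1,3,6,7,8}
Reachable = {0,1,7,8}
  0: ✓
  1: ✓
  7: ✓
  8: ✓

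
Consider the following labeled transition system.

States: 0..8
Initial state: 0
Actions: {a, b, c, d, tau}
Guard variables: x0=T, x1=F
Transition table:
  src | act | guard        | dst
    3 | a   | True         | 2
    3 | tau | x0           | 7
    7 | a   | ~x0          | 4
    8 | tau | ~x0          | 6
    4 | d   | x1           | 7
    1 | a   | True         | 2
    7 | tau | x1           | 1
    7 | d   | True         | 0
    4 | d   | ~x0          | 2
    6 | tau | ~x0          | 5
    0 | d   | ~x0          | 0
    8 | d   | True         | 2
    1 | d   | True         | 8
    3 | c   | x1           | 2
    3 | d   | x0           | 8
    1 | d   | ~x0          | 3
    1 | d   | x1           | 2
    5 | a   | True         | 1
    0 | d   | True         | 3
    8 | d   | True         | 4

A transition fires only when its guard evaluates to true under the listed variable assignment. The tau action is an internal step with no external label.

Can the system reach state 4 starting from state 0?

Guard filter leaves 10 enabled edge(s).
Layer 0: {0}
Layer 1: {3}  total {0,3}
Layer 2: {2,7,8}  total {0,2,3,7,8}
Layer 3: {4}  total {0,2,3,4,7,8}
Reach set: {0,2,3,4,7,8}
Path to 4: d·d·d

Answer: REACHABLE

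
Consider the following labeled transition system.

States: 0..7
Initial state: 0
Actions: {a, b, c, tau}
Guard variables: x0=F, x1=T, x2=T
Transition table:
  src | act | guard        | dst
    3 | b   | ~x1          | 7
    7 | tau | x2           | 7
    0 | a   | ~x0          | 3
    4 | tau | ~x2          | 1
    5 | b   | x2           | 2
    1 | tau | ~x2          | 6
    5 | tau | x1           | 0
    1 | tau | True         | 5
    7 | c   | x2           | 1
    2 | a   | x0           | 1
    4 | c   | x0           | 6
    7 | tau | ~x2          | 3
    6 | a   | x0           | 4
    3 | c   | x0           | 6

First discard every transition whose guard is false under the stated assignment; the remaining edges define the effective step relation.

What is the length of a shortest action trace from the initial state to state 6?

Layered search for 6:
  depth 0: {0}
  depth 1: {3}
6 never appears.

Answer: UNREACHABLE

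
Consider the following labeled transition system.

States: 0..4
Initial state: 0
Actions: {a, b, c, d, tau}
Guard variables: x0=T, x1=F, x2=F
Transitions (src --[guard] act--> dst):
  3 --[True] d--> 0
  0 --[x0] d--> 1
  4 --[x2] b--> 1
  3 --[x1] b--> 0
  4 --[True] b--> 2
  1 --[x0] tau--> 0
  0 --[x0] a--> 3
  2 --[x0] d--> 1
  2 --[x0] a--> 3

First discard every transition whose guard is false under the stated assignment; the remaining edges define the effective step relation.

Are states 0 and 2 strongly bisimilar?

Bisimulation quotient by refinement:
  P[0] = {{0,1,2,3,4}}
  P[1] = {{0,2},{1},{3},{4}}
stable after 2 split(s): 4 block(s)
[0]={0,2}  [2]={0,2}

Answer: BISIMILAR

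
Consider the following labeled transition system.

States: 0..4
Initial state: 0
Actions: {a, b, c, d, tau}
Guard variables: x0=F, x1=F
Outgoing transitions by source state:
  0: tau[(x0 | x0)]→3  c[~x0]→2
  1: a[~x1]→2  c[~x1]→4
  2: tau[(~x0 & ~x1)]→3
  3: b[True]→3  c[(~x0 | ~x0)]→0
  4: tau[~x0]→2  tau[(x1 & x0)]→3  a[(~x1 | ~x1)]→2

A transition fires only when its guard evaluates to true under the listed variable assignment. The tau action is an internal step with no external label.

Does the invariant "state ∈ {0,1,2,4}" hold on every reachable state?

Inv-set: {0,1,2,4}
Reach set: {0,2,3}
  0: ✓
  2: ✓
  3: VIOLATES
witness against invariant: c·tau → 3

Answer: INVARIANT VIOLATED at state 3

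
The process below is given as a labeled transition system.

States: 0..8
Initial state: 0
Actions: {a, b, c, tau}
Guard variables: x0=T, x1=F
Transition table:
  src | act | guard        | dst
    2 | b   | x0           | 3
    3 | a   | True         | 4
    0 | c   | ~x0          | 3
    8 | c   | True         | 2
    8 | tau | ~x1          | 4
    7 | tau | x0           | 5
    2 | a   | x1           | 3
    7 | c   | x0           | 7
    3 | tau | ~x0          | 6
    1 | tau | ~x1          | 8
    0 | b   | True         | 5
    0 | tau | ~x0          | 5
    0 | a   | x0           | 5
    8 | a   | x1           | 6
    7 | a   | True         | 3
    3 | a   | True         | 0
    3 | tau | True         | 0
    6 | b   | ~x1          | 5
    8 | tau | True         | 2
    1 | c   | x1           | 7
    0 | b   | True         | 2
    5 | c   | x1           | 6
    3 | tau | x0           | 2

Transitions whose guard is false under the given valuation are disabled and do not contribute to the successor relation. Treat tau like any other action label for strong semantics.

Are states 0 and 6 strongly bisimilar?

Refine partition for ~:
  P[0] = {{0,1,2,3,4,5,6,7,8}}
  P[1] = {{0},{1},{2,6},{3},{4,5},{7},{8}}
  P[2] = {{0},{1},{2},{3},{4,5},{6},{7},{8}}
stable after 3 split(s): 8 block(s)
class of 0: {0}; class of 6: {6}

Answer: NOT BISIMILAR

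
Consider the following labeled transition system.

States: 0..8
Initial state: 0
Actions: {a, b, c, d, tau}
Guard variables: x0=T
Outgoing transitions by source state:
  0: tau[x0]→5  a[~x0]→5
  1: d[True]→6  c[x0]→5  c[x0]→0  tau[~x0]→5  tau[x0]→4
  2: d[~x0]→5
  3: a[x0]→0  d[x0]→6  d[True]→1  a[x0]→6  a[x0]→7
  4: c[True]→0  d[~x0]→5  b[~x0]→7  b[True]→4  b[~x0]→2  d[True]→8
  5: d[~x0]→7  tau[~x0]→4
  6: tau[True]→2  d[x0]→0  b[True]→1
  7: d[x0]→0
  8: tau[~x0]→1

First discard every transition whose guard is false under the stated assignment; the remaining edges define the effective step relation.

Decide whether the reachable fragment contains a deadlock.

R = {0,5}
  0: tau→5  [deg 1]
  5: ∅  [STUCK]
witness 5: tau

Answer: DEADLOCK at state 5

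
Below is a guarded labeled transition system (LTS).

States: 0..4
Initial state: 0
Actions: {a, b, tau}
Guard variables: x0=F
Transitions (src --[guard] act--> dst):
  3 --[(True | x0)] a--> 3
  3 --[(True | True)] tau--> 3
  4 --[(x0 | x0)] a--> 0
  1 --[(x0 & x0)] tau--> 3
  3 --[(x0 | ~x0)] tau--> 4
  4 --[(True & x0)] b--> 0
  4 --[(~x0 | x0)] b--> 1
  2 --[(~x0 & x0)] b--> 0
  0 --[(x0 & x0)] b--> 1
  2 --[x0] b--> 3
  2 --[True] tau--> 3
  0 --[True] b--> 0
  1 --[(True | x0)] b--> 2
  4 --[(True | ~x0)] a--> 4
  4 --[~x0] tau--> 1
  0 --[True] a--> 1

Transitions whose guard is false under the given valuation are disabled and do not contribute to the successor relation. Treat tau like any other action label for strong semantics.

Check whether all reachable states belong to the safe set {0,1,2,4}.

Safe = {0,1,2,4}
Reach set: {0,1,2,3,4}
  0: safe
  1: safe
  2: safe
  3: ✗ unsafe
  4: safe
counterexample path to 3: a·b·tau

Answer: INVARIANT VIOLATED at state 3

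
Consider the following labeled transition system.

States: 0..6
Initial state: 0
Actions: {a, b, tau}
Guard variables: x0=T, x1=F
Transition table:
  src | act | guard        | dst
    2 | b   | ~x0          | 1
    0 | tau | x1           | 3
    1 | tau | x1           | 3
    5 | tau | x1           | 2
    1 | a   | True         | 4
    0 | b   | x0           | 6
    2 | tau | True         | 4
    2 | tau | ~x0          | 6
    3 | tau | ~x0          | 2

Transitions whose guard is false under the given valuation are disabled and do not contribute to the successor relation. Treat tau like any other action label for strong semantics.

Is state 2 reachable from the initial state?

Answer: UNREACHABLE

Working:
After dropping false guards: 3 live edges.
L0 = {0}
L1 = {6}  cumulative {0,6}
Reach set: {0,6}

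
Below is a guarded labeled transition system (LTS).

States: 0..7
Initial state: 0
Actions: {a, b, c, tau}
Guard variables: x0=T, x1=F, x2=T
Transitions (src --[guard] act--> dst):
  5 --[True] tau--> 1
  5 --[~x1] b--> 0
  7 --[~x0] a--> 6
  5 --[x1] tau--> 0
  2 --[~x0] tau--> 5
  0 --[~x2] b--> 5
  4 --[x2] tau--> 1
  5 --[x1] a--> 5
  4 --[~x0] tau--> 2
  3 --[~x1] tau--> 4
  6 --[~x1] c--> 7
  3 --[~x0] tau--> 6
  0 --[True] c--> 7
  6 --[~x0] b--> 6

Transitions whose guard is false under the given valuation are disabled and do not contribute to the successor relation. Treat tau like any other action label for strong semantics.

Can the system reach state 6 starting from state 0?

Answer: UNREACHABLE

Working:
6 transition(s) survive guard evaluation.
Layer 0: {0}
Layer 1: {7}  cumulative {0,7}
Reachable = {0,7}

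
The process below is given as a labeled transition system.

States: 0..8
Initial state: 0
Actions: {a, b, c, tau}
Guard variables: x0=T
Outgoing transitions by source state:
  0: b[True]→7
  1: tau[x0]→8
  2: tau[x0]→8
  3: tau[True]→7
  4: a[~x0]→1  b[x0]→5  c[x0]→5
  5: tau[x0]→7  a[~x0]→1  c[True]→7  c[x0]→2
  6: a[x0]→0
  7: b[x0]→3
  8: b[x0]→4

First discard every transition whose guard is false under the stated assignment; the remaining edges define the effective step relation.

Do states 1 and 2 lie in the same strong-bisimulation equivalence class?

Compute ~ classes (split until stable):
  round 0: {{0,1,2,3,4,5,6,7,8}}
  round 1: {{0,7,8},{1,2,3},{4},{5},{6}}
  round 2: {{0},{1,2,3},{4},{5},{6},{7},{8}}
  round 3: {{0},{1,2},{3},{4},{5},{6},{7},{8}}
8 equivalence class(es) (converged in 4)
class of 1: {1,2}; class of 2: {1,2}

Answer: BISIMILAR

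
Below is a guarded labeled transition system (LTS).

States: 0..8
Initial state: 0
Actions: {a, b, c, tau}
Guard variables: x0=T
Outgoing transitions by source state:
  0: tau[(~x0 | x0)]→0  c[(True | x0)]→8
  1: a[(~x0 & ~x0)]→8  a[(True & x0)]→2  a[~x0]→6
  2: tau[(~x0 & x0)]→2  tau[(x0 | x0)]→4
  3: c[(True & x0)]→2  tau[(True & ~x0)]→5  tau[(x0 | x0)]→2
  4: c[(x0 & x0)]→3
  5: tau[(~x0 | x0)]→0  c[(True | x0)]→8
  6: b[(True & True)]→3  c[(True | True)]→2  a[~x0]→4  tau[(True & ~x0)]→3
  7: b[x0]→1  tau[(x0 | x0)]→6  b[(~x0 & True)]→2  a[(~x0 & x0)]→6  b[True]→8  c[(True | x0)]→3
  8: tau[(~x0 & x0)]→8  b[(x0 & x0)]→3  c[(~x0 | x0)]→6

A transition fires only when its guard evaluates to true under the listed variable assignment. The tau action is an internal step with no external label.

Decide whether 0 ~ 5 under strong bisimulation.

Bisimulation quotient by refinement:
  round 0: {{0,1,2,3,4,5,6,7,8}}
  round 1: {{0,3,5},{1},{2},{4},{6,8},{7}}
  round 2: {{0,5},{1},{2},{3},{4},{6},{7},{8}}
8 equivalence class(es) (converged in 3)
0∈{0,5}, 5∈{0,5}

Answer: BISIMILAR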